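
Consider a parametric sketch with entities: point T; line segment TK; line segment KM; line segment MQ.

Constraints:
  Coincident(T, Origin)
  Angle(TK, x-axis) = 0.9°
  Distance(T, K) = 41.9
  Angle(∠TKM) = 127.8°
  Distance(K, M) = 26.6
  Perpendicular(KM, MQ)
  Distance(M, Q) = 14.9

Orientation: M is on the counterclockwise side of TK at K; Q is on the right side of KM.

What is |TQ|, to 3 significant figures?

71.0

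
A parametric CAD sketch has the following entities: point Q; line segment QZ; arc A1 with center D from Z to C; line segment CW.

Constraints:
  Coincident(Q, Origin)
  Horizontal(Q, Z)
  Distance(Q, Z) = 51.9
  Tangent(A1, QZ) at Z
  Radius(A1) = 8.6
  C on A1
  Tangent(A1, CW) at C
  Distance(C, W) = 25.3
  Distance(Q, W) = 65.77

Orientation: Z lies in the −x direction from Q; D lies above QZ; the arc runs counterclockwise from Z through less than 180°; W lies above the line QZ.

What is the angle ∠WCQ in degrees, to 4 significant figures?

132.6°

Checks: Q = (0.00, 0.00) ✓; |DC| = 8.600 ✓; ∠(DC, CW) = 90.00° ✓; |CW| = 25.30 ✓; |QW| = 65.77 ✓.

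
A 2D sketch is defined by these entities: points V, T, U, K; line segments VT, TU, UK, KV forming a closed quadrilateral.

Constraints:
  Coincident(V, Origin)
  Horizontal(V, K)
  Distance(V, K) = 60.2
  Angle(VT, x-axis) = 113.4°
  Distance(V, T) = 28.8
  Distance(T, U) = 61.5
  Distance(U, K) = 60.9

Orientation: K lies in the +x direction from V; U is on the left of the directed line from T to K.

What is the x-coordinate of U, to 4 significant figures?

41.39

Checks: |TU| = 61.50 ✓; |UK| = 60.90 ✓.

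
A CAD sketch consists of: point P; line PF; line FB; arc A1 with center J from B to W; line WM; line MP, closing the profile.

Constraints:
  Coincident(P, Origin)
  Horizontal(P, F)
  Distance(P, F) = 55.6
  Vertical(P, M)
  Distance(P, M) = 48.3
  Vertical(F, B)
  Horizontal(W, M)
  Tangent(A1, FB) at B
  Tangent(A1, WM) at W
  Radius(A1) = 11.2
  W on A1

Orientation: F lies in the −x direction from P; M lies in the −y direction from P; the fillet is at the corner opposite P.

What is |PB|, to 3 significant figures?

66.8

P is at the origin; P and F share the same y with |PF| = 55.6 and F on the −x side, so F = (-55.6, 0.00). PM is vertical with |PM| = 48.3 and M on the −y side, so M = (0.00, -48.3). The virtual corner opposite P is at (-55.6, -48.3). Since A1 is tangent to FB there, JB ⟂ FB and A1 meets WM tangentially, so JW is at right angles to WM, with radius 11.2, so the center J sits 11.2 in from both sides at J = (-44.4, -37.1). That places the tangent points at B = (-55.6, -37.1) on FB and W = (-44.4, -48.3) on WM. Then |PB| = |B − P| = 66.8.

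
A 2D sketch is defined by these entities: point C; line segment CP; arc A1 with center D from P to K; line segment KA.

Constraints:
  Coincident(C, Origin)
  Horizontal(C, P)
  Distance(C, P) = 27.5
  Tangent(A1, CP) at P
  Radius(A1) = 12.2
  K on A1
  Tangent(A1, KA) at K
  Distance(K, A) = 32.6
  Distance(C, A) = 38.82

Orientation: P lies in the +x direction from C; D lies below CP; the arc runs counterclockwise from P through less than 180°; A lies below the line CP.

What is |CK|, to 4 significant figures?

17.93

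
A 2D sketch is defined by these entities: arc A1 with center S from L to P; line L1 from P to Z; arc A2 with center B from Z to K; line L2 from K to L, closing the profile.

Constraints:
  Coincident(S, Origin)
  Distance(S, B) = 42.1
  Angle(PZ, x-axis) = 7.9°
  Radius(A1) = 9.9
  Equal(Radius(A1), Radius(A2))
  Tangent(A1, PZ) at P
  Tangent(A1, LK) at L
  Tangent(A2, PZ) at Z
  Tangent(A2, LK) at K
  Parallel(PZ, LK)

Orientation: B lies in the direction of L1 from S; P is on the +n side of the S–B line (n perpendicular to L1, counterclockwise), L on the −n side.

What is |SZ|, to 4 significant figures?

43.25

The slot axis is L1's direction at 7.9°, so u = (cos 7.9°, sin 7.9°) = (0.9905, 0.1374) and n = (−sin 7.9°, cos 7.9°) = (-0.1374, 0.9905). S is at the origin and B lies 42.1 along u from S, so B = 42.1·u = (41.70, 5.786). Tangency of A1 to both parallel lines with radius 9.9 puts P and L at S ± 9.9·n: P = (-1.361, 9.806), L = (1.361, -9.806). Equal radii place Z and K the same way about B: Z = B + 9.9·n = (40.34, 15.59), K = B − 9.9·n = (43.06, -4.020). Then |SZ| = |Z − S| = 43.25.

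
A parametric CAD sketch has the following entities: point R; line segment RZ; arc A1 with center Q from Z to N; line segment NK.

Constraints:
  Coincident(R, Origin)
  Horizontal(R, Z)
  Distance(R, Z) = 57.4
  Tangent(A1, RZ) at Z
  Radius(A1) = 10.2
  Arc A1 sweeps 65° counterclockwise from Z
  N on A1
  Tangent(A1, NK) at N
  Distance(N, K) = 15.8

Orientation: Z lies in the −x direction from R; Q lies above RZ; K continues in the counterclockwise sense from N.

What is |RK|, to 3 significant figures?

46.1

R is at the origin; R and Z share the same y with |RZ| = 57.4 and Z on the −x side, so Z = (-57.4, 0.00). A1 meets RZ tangentially, so QZ is at right angles to RZ, so Q = Z + (0, 10.2) = (-57.4, 10.2). On A1, Z sits at bearing -90° from Q; a 65° counterclockwise sweep puts N at bearing -25°, so N = Q + 10.2·(cos -25°, sin -25°) = (-48.2, 5.89). The tangent condition forces QN to be normal to NK, so NK runs along (−sin -25°, cos -25°); with |NK| = 15.8, K = (-41.5, 20.2). Then |RK| = |K − R| = 46.1.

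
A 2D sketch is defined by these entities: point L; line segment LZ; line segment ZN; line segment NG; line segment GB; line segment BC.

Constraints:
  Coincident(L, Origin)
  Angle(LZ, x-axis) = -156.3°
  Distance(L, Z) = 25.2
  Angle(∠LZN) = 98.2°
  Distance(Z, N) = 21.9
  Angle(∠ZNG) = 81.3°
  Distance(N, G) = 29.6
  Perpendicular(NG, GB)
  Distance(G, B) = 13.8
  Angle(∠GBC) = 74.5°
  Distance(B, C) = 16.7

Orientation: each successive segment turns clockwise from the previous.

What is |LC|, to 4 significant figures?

19.27

L is at the origin; LZ runs at -156.3° with length 25.2, so Z = (-23.07, -10.13). ∠LZN = 98.2° gives ZN at 121.9° from the x-axis; with |ZN| = 21.9, N = (-34.65, 8.463). ∠ZNG = 81.3° gives NG at 23.20° from the x-axis; with |NG| = 29.6, G = (-7.441, 20.12). NG is perpendicular to GB, so GB runs at -66.80°; with |GB| = 13.8, B = (-2.005, 7.440). ∠GBC = 74.5° gives BC at -172.3° from the x-axis; with |BC| = 16.7, C = (-18.55, 5.202). Then |LC| = |C − L| = 19.27.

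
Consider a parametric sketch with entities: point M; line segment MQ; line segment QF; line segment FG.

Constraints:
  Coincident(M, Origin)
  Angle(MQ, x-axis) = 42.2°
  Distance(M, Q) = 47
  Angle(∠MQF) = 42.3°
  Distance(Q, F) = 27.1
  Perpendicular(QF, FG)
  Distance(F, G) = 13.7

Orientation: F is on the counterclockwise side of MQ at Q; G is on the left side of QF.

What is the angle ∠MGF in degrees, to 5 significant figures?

156.86°

∠MQF = 42.3°, so QF runs at 42.2° + (180° − 42.3°) = 179.90° from the x-axis; with |QF| = 27.1, F = Q + 27.1·(cos 179.90°, sin 179.90°) = (7.7179, 31.618). The perpendicularity gives FG at right angles to QF; with |FG| = 13.7 on the left of QF, G = F + 13.7·(-0.0017453, -1.0000) = (7.6939, 17.918). Then cos ∠MGF = GM·GF / (|GM||GF|), giving 156.86°.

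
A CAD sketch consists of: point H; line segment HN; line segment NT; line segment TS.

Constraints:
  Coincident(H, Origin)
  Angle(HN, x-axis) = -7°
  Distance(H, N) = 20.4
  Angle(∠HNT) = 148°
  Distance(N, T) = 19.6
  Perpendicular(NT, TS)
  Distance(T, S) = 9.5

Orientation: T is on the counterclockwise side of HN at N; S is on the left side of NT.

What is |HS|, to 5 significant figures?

36.923

H is at the origin; HN runs at -7.0° with length 20.4, so N = 20.4·(cos -7.0°, sin -7.0°) = (20.248, -2.4861). ∠HNT = 148.0°, so NT runs at -7.0° + (180° − 148.0°) = 25.000° from the x-axis; with |NT| = 19.6, T = N + 19.6·(cos 25.000°, sin 25.000°) = (38.012, 5.7972). The perpendicularity gives TS at right angles to NT; with |TS| = 9.5 on the left of NT, S = T + 9.5·(-0.42262, 0.90631) = (33.997, 14.407). Then |HS| = |S − H| = 36.923.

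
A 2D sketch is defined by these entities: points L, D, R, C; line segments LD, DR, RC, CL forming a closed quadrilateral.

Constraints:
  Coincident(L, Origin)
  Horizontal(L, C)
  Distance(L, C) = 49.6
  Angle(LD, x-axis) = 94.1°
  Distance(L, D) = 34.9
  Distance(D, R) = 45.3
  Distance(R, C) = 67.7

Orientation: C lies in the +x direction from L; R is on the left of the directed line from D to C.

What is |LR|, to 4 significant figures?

72.21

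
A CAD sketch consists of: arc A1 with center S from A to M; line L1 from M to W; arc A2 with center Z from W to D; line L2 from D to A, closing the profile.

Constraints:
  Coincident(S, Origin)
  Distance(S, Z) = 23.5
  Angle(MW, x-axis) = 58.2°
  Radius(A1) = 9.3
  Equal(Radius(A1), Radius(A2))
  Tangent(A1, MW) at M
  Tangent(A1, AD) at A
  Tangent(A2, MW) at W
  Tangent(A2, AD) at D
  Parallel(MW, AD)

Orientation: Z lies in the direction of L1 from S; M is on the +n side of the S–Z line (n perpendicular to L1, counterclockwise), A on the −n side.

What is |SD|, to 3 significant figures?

25.3

Tangency of A1 to both parallel lines with radius 9.3 puts M and A at S ± 9.3·n: M = (-7.90, 4.90), A = (7.90, -4.90). Equal radii place W and D the same way about Z: W = Z + 9.3·n = (4.48, 24.9), D = Z − 9.3·n = (20.3, 15.1). Then |SD| = |D − S| = 25.3.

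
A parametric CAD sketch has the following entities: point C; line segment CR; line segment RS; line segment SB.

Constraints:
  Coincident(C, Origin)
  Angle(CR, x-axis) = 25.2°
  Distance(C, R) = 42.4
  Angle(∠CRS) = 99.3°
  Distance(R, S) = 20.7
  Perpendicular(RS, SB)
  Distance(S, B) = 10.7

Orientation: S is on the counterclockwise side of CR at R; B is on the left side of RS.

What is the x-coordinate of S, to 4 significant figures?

32.69

C is at the origin; CR runs at 25.2° with length 42.4, so R = 42.4·(cos 25.2°, sin 25.2°) = (38.36, 18.05). ∠CRS = 99.3°, so RS runs at 25.2° + (180° − 99.3°) = 105.9° from the x-axis; with |RS| = 20.7, S = R + 20.7·(cos 105.9°, sin 105.9°) = (32.69, 37.96). So S.x = 32.69.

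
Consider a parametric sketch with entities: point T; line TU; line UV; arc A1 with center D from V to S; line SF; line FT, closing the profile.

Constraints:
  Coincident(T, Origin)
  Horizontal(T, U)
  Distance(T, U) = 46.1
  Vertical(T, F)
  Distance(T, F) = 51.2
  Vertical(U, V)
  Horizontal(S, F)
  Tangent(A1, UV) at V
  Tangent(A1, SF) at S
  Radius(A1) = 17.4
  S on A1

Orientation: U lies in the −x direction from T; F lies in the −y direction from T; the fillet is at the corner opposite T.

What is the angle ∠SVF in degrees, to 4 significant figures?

24.32°

T is at the origin; TU is horizontal with |TU| = 46.1 and U on the −x side, so U = (-46.10, 0.000). TF is vertical with |TF| = 51.2 and F on the −y side, so F = (0.000, -51.20). The virtual corner opposite T is at (-46.10, -51.20). Tangency of A1 to UV means the radius DV is perpendicular to UV and the tangent condition forces DS to be normal to SF, with radius 17.4, so the center D sits 17.4 in from both sides at D = (-28.70, -33.80). That places the tangent points at V = (-46.10, -33.80) on UV and S = (-28.70, -51.20) on SF. Then cos ∠SVF = VS·VF / (|VS||VF|), giving 24.32°.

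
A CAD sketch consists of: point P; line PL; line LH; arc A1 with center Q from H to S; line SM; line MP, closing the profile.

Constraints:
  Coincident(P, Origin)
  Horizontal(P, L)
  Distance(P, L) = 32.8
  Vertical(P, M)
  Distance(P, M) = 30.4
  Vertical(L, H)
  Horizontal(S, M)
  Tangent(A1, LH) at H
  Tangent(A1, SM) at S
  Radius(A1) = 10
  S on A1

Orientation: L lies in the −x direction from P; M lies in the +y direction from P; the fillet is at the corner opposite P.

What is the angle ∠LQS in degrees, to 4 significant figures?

153.9°

P is at the origin; PL is horizontal with |PL| = 32.8 and L on the −x side, so L = (-32.80, 0.000). P and M share the same x with |PM| = 30.4 and M on the +y side, so M = (0.000, 30.40). The virtual corner opposite P is at (-32.80, 30.40). A1 meets LH tangentially, so QH is at right angles to LH and the tangent condition forces QS to be normal to SM, with radius 10.0, so the center Q sits 10.0 in from both sides at Q = (-22.80, 20.40). That places the tangent points at H = (-32.80, 20.40) on LH and S = (-22.80, 30.40) on SM. Then cos ∠LQS = QL·QS / (|QL||QS|), giving 153.9°.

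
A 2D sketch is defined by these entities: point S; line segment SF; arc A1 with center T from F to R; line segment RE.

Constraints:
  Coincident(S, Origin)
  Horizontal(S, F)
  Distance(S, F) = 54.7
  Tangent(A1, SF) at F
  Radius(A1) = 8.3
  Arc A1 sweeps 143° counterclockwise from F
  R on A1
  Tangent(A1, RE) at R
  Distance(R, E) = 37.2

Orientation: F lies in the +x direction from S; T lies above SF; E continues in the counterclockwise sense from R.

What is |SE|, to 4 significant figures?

47.87

On A1, F sits at bearing -90° from T; a 143° counterclockwise sweep puts R at bearing 53°, so R = T + 8.3·(cos 53°, sin 53°) = (59.70, 14.93). A1 meets RE tangentially, so TR is at right angles to RE, so RE runs along (−sin 53°, cos 53°); with |RE| = 37.2, E = (29.99, 37.32). Then |SE| = |E − S| = 47.87.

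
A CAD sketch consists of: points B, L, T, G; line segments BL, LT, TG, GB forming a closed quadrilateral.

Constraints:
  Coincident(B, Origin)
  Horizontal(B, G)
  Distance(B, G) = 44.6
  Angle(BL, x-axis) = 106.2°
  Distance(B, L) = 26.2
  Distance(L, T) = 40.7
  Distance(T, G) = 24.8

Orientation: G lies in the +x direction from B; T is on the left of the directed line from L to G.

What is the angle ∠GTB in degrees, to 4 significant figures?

83.63°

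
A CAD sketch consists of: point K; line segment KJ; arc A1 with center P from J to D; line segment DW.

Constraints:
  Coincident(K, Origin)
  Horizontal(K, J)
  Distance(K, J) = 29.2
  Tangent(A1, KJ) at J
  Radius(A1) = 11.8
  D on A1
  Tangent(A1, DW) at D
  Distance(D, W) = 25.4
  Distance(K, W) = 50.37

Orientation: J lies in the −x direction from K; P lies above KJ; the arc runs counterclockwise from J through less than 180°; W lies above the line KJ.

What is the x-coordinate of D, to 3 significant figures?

-18.8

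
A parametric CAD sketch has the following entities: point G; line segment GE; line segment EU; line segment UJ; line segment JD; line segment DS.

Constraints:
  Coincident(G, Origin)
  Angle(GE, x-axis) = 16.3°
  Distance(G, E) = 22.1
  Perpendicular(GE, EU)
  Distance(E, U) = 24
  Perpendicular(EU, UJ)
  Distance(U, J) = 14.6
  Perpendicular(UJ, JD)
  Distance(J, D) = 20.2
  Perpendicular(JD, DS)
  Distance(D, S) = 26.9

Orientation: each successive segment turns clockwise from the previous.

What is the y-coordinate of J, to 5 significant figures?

-20.930

The perpendicularity gives EU at right angles to GE, so EU runs at -73.700°; with |EU| = 24.0, U = (27.948, -16.833). EU is perpendicular to UJ, so UJ runs at -163.70°; with |UJ| = 14.6, J = (13.935, -20.930). So J.y = -20.930.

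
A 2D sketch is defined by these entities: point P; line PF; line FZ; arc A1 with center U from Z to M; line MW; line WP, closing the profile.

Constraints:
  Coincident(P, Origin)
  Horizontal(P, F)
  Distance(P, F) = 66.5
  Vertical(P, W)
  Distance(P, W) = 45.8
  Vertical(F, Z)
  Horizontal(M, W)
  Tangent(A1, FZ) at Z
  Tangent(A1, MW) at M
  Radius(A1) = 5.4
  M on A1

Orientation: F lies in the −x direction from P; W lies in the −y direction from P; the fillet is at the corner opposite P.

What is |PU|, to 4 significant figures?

73.25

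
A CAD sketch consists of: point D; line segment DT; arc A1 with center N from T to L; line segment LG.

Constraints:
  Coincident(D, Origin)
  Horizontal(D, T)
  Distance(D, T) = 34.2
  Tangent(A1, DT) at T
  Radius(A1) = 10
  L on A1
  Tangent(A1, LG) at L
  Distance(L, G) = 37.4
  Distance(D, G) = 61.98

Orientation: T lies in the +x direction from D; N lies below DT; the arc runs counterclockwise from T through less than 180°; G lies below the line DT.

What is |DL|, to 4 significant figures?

28.41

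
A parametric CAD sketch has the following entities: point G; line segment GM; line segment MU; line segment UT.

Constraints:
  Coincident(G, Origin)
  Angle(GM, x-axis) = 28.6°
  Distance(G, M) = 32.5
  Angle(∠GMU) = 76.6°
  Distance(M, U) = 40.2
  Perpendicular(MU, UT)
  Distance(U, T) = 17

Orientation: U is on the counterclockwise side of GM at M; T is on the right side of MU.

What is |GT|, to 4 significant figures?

58.57

G is at the origin; GM runs at 28.6° with length 32.5, so M = 32.5·(cos 28.6°, sin 28.6°) = (28.53, 15.56). ∠GMU = 76.6°, so MU runs at 28.6° + (180° − 76.6°) = 132.0° from the x-axis; with |MU| = 40.2, U = M + 40.2·(cos 132.0°, sin 132.0°) = (1.635, 45.43). The perpendicularity gives UT at right angles to MU; with |UT| = 17.0 on the right of MU, T = U + 17.0·(0.7431, 0.6691) = (14.27, 56.81). Then |GT| = |T − G| = 58.57.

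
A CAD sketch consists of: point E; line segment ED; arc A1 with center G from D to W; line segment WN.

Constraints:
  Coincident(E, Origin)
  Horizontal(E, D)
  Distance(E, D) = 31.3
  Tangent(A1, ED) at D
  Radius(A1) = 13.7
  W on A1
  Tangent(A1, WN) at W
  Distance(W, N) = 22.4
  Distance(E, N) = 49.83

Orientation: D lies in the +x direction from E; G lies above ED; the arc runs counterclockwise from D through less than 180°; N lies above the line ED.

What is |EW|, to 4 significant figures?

47.69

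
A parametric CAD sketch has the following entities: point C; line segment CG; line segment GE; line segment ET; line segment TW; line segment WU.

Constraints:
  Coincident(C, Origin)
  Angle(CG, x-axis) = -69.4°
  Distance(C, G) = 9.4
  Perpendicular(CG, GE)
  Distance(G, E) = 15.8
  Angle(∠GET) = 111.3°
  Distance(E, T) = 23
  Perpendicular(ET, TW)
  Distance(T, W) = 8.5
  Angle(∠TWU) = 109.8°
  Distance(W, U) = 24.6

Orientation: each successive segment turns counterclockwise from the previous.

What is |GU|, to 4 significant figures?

5.979

C is at the origin; CG runs at -69.4° with length 9.4, so G = (3.307, -8.799). The perpendicularity gives GE at right angles to CG, so GE runs at 20.60°; with |GE| = 15.8, E = (18.10, -3.240). ∠GET = 111.3° gives ET at 89.30° from the x-axis; with |ET| = 23.0, T = (18.38, 19.76). ET ⟂ TW, so TW runs at 179.3°; with |TW| = 8.5, W = (9.879, 19.86). ∠TWU = 109.8° gives WU at -110.5° from the x-axis; with |WU| = 24.6, U = (1.264, -3.180). Then |GU| = |U − G| = 5.979.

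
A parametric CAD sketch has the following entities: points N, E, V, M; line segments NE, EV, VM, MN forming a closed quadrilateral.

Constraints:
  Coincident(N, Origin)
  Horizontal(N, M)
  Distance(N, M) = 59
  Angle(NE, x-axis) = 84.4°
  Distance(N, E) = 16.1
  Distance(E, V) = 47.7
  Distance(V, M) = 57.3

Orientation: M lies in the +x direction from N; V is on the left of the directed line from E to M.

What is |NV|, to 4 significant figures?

61.38

Checks: |EV| = 47.70 ✓; |VM| = 57.30 ✓.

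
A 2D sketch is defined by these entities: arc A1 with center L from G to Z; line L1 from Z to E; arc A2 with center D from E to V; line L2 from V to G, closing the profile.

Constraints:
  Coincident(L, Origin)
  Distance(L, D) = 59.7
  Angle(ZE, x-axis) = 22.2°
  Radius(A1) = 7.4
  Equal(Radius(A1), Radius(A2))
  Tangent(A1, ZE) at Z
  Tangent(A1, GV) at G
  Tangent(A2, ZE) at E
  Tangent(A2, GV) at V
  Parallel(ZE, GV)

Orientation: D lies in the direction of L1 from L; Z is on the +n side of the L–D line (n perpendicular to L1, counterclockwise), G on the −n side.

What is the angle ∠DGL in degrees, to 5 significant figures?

82.934°

The slot axis is L1's direction at 22.2°, so u = (cos 22.2°, sin 22.2°) = (0.92587, 0.37784) and n = (−sin 22.2°, cos 22.2°) = (-0.37784, 0.92587). L is at the origin and D lies 59.7 along u from L, so D = 59.7·u = (55.274, 22.557). Tangency of A1 to both parallel lines with radius 7.4 puts Z and G at L ± 7.4·n: Z = (-2.7960, 6.8514), G = (2.7960, -6.8514). Then cos ∠DGL = GD·GL / (|GD||GL|), giving 82.934°.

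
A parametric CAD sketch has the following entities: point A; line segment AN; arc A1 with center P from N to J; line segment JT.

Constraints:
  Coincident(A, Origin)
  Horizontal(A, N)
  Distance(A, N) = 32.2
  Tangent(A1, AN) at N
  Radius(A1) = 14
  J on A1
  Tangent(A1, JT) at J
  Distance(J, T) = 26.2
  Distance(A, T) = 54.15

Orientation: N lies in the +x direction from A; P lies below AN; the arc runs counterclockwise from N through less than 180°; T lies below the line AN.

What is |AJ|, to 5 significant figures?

28.503

Checks: ∠(PN, NA) = 90.00° ✓; |PJ| = 14.00 ✓; ∠(PJ, JT) = 90.00° ✓; |JT| = 26.20 ✓; |AT| = 54.15 ✓.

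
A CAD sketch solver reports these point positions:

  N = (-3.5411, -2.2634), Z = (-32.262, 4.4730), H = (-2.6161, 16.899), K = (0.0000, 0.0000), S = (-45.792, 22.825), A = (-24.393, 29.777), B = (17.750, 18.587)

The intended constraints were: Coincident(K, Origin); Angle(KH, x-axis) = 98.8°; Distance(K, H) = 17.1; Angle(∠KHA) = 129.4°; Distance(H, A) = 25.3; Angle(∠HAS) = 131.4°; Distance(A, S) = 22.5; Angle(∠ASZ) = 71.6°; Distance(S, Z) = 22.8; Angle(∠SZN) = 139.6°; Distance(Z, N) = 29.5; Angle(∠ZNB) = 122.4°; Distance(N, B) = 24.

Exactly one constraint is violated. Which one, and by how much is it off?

Distance(N, B) = 24 — off by 5.80.

K = (0.00, 0.00) ✓; KH at 98.80° ✓; |KH| = 17.10 ✓; ∠KHA = 129.4° ✓; |HA| = 25.30 ✓; ∠HAS = 131.4° ✓; |AS| = 22.50 ✓; ∠ASZ = 71.60° ✓; |SZ| = 22.80 ✓; ∠SZN = 139.6° ✓; |ZN| = 29.50 ✓; ∠ZNB = 122.4° ✓; |NB| = 29.80 ✗.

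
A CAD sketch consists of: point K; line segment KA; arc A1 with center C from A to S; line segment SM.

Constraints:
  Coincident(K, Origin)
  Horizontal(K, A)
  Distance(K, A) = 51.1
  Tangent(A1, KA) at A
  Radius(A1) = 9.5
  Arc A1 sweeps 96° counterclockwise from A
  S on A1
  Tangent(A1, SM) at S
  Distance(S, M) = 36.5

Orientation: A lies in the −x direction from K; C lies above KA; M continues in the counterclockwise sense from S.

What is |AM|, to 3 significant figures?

47.1

On A1, A sits at bearing -90° from C; a 96° counterclockwise sweep puts S at bearing 6°, so S = C + 9.5·(cos 6°, sin 6°) = (-41.7, 10.5). Tangency of A1 to SM means the radius CS is perpendicular to SM, so SM runs along (−sin 6°, cos 6°); with |SM| = 36.5, M = (-45.5, 46.8). Then |AM| = |M − A| = 47.1.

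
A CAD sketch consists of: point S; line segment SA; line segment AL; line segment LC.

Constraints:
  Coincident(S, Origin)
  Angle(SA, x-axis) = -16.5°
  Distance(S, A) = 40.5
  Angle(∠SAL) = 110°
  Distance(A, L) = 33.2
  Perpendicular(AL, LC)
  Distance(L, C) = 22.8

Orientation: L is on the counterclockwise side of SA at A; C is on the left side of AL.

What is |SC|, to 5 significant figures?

49.464

∠SAL = 110.0°, so AL runs at -16.5° + (180° − 110.0°) = 53.500° from the x-axis; with |AL| = 33.2, L = A + 33.2·(cos 53.500°, sin 53.500°) = (58.580, 15.185). AL is perpendicular to LC; with |LC| = 22.8 on the left of AL, C = L + 22.8·(-0.80386, 0.59482) = (40.252, 28.747). Then |SC| = |C − S| = 49.464.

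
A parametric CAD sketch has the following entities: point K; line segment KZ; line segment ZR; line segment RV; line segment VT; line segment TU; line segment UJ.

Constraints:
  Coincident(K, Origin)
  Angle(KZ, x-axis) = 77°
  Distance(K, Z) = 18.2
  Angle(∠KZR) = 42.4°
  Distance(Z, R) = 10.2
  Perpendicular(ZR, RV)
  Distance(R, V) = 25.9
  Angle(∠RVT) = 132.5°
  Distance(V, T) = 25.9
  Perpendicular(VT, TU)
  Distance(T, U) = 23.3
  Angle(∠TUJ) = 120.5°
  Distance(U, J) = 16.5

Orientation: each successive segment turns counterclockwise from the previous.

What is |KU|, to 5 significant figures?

40.551

∠RVT = 132.5° gives VT at -7.9000° from the x-axis; with |VT| = 25.9, T = (36.059, -12.938). The perpendicularity gives TU at right angles to VT, so TU runs at 82.100°; with |TU| = 23.3, U = (39.262, 10.141). Then |KU| = |U − K| = 40.551.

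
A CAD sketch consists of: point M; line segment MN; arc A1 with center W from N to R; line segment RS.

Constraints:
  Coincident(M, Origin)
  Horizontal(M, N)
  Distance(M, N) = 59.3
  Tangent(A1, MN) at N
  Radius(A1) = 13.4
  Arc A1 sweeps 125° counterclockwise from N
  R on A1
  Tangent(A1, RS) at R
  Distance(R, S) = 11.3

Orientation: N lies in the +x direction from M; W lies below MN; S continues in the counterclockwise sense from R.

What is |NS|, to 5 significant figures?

30.674

On A1, N sits at bearing 90° from W; a 125° counterclockwise sweep puts R at bearing 215°, so R = W + 13.4·(cos 215°, sin 215°) = (48.323, -21.086). Since A1 is tangent to RS there, WR ⟂ RS, so RS runs along (−sin 215°, cos 215°); with |RS| = 11.3, S = (54.805, -30.342). Then |NS| = |S − N| = 30.674.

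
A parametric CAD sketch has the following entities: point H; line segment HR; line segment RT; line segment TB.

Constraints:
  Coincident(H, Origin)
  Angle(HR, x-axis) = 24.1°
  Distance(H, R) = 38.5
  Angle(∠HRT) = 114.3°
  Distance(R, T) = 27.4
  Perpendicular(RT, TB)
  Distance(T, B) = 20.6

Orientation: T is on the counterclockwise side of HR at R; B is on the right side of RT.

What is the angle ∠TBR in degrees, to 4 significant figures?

53.06°

H is at the origin; HR runs at 24.1° with length 38.5, so R = 38.5·(cos 24.1°, sin 24.1°) = (35.14, 15.72). ∠HRT = 114.3°, so RT runs at 24.1° + (180° − 114.3°) = 89.80° from the x-axis; with |RT| = 27.4, T = R + 27.4·(cos 89.80°, sin 89.80°) = (35.24, 43.12). The perpendicularity gives TB at right angles to RT; with |TB| = 20.6 on the right of RT, B = T + 20.6·(1.000, -0.003491) = (55.84, 43.05). Then cos ∠TBR = BT·BR / (|BT||BR|), giving 53.06°.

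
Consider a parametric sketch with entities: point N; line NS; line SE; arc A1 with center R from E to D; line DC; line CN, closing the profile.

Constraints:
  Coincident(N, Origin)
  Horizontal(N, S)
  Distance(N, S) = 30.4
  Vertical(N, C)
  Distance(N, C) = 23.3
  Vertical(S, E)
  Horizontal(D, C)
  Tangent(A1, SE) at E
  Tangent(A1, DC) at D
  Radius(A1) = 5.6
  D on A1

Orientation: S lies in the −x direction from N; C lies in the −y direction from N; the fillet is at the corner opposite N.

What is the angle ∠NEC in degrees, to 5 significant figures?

40.647°

N is at the origin; N and S share the same y with |NS| = 30.4 and S on the −x side, so S = (-30.400, 0.0000). NC is vertical with |NC| = 23.3 and C on the −y side, so C = (0.0000, -23.300). The virtual corner opposite N is at (-30.400, -23.300). Since A1 is tangent to SE there, RE ⟂ SE and tangency of A1 to DC means the radius RD is perpendicular to DC, with radius 5.6, so the center R sits 5.6 in from both sides at R = (-24.800, -17.700). That places the tangent points at E = (-30.400, -17.700) on SE and D = (-24.800, -23.300) on DC. Then cos ∠NEC = EN·EC / (|EN||EC|), giving 40.647°.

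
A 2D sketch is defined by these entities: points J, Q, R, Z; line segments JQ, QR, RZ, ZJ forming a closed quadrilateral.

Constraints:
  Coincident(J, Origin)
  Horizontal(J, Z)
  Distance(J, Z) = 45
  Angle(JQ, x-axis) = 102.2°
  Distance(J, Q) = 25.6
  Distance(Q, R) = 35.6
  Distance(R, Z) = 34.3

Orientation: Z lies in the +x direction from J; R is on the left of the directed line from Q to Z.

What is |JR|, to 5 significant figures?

42.748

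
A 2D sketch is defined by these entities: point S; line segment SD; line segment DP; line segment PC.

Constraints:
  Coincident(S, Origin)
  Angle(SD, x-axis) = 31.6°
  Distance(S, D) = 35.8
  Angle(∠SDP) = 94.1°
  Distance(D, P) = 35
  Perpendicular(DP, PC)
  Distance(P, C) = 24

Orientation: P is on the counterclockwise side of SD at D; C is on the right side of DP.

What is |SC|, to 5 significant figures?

70.539

S is at the origin; SD runs at 31.6° with length 35.8, so D = 35.8·(cos 31.6°, sin 31.6°) = (30.492, 18.759). ∠SDP = 94.1°, so DP runs at 31.6° + (180° − 94.1°) = 117.50° from the x-axis; with |DP| = 35.0, P = D + 35.0·(cos 117.50°, sin 117.50°) = (14.331, 49.804). DP ⟂ PC; with |PC| = 24.0 on the right of DP, C = P + 24.0·(0.88701, 0.46175) = (35.619, 60.886). Then |SC| = |C − S| = 70.539.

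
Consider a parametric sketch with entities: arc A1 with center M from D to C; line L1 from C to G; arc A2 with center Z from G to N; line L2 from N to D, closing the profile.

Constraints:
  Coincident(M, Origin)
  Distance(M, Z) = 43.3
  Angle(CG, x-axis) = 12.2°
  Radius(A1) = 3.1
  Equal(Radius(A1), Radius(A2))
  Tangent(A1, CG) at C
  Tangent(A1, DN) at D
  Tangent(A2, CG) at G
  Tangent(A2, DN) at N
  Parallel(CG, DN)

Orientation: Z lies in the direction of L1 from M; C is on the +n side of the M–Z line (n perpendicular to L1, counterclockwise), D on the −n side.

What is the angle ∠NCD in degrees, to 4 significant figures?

81.85°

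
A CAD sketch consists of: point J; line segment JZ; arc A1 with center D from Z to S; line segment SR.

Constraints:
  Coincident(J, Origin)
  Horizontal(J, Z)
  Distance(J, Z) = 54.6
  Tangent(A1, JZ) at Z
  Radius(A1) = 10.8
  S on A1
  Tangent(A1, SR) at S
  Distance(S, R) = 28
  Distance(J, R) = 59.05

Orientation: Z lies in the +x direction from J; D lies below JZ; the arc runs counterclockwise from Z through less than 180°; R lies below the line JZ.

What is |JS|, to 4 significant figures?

45.16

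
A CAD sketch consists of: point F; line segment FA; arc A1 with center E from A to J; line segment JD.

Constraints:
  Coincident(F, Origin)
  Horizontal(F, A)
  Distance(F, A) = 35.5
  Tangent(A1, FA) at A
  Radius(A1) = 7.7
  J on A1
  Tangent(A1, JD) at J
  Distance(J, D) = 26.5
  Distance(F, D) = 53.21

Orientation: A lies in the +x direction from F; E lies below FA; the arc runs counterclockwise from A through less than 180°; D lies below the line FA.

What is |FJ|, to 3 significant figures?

30.6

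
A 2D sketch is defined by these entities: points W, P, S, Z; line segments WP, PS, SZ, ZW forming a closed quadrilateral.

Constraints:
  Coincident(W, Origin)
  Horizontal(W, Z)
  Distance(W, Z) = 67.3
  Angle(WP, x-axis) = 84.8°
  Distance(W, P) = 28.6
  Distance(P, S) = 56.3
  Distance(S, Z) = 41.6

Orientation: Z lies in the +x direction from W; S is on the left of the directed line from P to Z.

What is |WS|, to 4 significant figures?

70.39

Checks: |PS| = 56.30 ✓; |SZ| = 41.60 ✓.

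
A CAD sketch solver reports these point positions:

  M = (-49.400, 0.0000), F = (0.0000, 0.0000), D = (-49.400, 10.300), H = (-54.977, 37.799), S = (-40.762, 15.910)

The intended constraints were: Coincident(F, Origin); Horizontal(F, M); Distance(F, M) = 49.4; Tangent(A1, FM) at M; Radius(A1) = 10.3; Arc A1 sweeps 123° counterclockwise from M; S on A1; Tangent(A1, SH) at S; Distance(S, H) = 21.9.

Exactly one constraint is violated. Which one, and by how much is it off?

Distance(S, H) = 21.9 — off by 4.20.

F = (0.00, 0.00) ✓; F.y = 0.00, M.y = 0.00 ✓; |FM| = 49.40 ✓; ∠(DM, MF) = 90.00° ✓; |DM| = 10.30 ✓; bearing(D→S) − bearing(D→M) = 123.0° ✓; |DS| = 10.30 ✓; ∠(DS, SH) = 90.00° ✓; |SH| = 26.10 ✗.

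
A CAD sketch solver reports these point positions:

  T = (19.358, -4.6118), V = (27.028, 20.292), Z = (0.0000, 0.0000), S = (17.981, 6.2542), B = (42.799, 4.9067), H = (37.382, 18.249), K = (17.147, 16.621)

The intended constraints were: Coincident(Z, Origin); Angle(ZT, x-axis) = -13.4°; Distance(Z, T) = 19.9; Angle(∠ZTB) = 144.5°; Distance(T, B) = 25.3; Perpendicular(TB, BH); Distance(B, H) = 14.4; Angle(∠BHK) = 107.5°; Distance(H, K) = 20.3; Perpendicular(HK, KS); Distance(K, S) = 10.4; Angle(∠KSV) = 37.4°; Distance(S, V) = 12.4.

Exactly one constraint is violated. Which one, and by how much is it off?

Distance(S, V) = 12.4 — off by 4.30.

Z = (0.00, 0.00) ✓; ZT at -13.40° ✓; |ZT| = 19.90 ✓; ∠ZTB = 144.5° ✓; |TB| = 25.30 ✓; ∠(TB, BH) = 90.00° ✓; |BH| = 14.40 ✓; ∠BHK = 107.5° ✓; |HK| = 20.30 ✓; ∠(HK, KS) = 90.00° ✓; |KS| = 10.40 ✓; ∠KSV = 37.40° ✓; |SV| = 16.70 ✗.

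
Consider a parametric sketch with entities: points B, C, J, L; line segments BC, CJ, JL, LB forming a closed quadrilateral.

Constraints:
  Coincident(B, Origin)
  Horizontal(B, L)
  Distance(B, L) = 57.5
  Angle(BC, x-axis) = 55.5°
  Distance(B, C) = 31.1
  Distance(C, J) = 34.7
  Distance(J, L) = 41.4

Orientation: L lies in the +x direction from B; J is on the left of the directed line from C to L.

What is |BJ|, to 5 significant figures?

63.549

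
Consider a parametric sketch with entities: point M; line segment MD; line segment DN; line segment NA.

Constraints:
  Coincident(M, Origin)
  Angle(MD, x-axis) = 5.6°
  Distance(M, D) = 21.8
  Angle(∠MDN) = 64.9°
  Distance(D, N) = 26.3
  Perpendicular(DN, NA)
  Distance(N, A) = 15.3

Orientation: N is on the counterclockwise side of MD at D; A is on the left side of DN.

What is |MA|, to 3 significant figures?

17.6

M is at the origin; MD runs at 5.6° with length 21.8, so D = 21.8·(cos 5.6°, sin 5.6°) = (21.7, 2.13). ∠MDN = 64.9°, so DN runs at 5.6° + (180° − 64.9°) = 121° from the x-axis; with |DN| = 26.3, N = D + 26.3·(cos 121°, sin 121°) = (8.27, 24.7). DN is perpendicular to NA; with |NA| = 15.3 on the left of DN, A = N + 15.3·(-0.860, -0.511) = (-4.89, 16.9). Then |MA| = |A − M| = 17.6.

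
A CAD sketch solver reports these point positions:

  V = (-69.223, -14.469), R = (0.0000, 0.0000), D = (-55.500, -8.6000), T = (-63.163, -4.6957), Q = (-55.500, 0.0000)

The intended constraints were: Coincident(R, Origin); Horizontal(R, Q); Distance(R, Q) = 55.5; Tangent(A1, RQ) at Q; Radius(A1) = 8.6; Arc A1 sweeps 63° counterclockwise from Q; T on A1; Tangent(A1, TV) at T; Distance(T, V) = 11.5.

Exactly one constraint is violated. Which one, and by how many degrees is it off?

Tangent(A1, TV) at T — off by 4.80°.

R = (0.00, 0.00) ✓; R.y = 0.00, Q.y = 0.00 ✓; |RQ| = 55.50 ✓; ∠(DQ, QR) = 90.00° ✓; |DQ| = 8.600 ✓; bearing(D→T) − bearing(D→Q) = 63.00° ✓; |DT| = 8.600 ✓; ∠(DT, TV) = 94.80° ✗; |TV| = 11.50 ✓.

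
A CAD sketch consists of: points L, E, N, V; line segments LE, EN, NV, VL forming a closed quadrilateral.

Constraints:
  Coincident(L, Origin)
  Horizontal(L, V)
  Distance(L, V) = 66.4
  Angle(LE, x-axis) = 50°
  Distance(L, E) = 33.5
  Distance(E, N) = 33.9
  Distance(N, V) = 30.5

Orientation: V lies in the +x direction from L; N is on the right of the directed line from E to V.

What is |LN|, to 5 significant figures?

36.613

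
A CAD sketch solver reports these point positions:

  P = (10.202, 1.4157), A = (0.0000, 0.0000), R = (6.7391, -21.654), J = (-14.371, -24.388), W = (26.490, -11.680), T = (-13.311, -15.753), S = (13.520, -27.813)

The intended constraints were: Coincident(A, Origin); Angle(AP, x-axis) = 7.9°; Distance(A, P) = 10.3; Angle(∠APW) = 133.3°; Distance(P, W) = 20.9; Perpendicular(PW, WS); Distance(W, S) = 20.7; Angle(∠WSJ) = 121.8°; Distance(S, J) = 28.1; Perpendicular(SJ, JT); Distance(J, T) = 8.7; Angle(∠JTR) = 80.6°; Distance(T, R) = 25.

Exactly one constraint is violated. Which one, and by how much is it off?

Distance(T, R) = 25 — off by 4.10.

A = (0.00, 0.00) ✓; AP at 7.900° ✓; |AP| = 10.30 ✓; ∠APW = 133.3° ✓; |PW| = 20.90 ✓; ∠(PW, WS) = 90.00° ✓; |WS| = 20.70 ✓; ∠WSJ = 121.8° ✓; |SJ| = 28.10 ✓; ∠(SJ, JT) = 90.00° ✓; |JT| = 8.700 ✓; ∠JTR = 80.60° ✓; |TR| = 20.90 ✗.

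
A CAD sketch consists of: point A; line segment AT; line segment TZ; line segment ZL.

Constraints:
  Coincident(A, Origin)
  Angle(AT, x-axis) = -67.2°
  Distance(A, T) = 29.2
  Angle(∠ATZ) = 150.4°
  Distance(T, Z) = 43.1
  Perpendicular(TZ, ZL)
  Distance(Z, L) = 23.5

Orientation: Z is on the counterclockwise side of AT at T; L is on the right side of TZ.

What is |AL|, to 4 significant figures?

78.29

A is at the origin; AT runs at -67.2° with length 29.2, so T = 29.2·(cos -67.2°, sin -67.2°) = (11.32, -26.92). ∠ATZ = 150.4°, so TZ runs at -67.2° + (180° − 150.4°) = -37.60° from the x-axis; with |TZ| = 43.1, Z = T + 43.1·(cos -37.60°, sin -37.60°) = (45.46, -53.22). TZ is perpendicular to ZL; with |ZL| = 23.5 on the right of TZ, L = Z + 23.5·(-0.6101, -0.7923) = (31.12, -71.83). Then |AL| = |L − A| = 78.29.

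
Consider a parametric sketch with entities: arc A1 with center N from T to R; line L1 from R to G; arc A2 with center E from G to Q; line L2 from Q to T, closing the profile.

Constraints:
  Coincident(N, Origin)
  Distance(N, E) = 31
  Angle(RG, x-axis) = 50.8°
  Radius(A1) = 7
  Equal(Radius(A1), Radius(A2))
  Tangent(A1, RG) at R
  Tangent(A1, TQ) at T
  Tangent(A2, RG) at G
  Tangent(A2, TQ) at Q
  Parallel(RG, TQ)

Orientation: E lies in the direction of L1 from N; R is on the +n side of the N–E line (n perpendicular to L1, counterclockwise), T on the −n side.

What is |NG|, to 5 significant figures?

31.780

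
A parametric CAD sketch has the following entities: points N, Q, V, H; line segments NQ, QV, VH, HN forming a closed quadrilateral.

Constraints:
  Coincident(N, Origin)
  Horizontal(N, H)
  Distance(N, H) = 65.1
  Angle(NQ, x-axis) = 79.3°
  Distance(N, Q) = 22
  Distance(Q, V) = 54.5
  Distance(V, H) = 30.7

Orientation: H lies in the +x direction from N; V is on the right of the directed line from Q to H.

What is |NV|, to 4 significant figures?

44.84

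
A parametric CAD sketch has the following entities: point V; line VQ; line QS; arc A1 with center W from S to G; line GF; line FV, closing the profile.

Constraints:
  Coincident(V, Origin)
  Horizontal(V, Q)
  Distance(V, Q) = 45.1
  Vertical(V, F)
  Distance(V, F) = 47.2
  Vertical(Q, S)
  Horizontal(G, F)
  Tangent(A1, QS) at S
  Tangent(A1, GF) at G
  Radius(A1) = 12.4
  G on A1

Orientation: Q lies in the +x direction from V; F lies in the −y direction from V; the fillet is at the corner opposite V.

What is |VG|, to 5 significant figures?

57.421

V is at the origin; VQ is horizontal with |VQ| = 45.1 and Q on the +x side, so Q = (45.100, 0.0000). VF is vertical with |VF| = 47.2 and F on the −y side, so F = (0.0000, -47.200). The virtual corner opposite V is at (45.100, -47.200). Tangency of A1 to QS means the radius WS is perpendicular to QS and the tangent condition forces WG to be normal to GF, with radius 12.4, so the center W sits 12.4 in from both sides at W = (32.700, -34.800). That places the tangent points at S = (45.100, -34.800) on QS and G = (32.700, -47.200) on GF. Then |VG| = |G − V| = 57.421.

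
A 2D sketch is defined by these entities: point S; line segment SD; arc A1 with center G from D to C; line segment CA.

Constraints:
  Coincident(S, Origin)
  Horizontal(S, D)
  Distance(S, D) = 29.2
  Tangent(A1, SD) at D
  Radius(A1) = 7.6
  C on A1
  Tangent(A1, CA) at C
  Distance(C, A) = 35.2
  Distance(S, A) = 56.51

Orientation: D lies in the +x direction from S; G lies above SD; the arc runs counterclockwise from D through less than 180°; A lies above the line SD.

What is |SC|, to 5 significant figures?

37.571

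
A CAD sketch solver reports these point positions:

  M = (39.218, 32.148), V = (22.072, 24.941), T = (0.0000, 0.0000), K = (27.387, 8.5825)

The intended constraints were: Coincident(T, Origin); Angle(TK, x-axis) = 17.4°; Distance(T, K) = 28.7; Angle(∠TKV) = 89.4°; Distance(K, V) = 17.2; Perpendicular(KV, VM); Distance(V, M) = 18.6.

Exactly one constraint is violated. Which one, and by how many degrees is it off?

Perpendicular(KV, VM) — off by 4.80°.

T = (0.00, 0.00) ✓; TK at 17.40° ✓; |TK| = 28.70 ✓; ∠TKV = 89.40° ✓; |KV| = 17.20 ✓; ∠(KV, VM) = 85.20° ✗; |VM| = 18.60 ✓.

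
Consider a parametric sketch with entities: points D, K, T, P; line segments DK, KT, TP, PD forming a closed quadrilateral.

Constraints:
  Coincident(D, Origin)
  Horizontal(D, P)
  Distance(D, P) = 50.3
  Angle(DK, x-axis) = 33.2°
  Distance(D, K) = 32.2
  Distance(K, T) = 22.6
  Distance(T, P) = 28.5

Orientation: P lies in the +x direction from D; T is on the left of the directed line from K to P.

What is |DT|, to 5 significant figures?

54.748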